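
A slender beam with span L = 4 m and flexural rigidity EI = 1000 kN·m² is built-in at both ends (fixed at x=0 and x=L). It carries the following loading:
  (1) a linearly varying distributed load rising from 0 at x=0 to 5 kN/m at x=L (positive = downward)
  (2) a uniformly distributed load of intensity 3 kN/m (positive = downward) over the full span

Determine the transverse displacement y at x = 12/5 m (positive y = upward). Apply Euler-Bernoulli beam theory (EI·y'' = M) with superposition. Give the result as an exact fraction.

Load 1 — triangular load w₀=5 kN/m (0→w₀ over full span):
  y_1 = -w₀x²(L-x)²(x+2L)/(120LEI) = -5·(12/5)²·(4-(12/5))²·((12/5)+2·4)/(120·4·1000) = -624/390625 m
Load 2 — uniform load w=3 kN/m over full span:
  y_2 = -wx²(L-x)²/(24EI) = -3·(12/5)²·(4-(12/5))²/(24·1000) = -144/78125 m
Superposition: y = Σ y_i = -1344/390625 m ≈ -0.003441 m

y(12/5) = -1344/390625 m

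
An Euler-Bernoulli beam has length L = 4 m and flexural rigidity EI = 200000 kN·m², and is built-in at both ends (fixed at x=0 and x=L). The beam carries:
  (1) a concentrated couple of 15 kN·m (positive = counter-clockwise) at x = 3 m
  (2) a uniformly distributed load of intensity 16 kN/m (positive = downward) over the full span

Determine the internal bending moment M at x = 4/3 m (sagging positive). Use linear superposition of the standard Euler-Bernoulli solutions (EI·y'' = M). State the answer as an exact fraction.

M(4/3) = 1159/144 kN·m

Load 1 — applied couple M₀=15 kN·m at a=3 m (b=L-a=1):
  M_1 = R_Ax - M_A  [x≤a] with R_A=135/32, M_A=75/16 = (135/32)·(4/3) - (75/16) = 15/16 kN·m
Load 2 — uniform load w=16 kN/m over full span:
  M_2 = wLx/2 - wL²/12 - wx²/2 = 16·4·(4/3)/2 - 16·4²/12 - 16·(4/3)²/2 = 64/9 kN·m
Superposition: M = Σ M_i = 1159/144 kN·m ≈ 8.048611 kN·m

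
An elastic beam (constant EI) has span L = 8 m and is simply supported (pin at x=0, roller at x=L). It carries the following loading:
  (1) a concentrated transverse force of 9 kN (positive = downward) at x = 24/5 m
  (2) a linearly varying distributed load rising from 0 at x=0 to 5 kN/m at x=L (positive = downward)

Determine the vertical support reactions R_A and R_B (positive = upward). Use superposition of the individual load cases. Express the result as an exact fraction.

R_A = 154/15 kN, R_B = 281/15 kN

Load 1 — point force P=9 kN at a=24/5 m (b=L-a=16/5):
  R_A = Pb/L = 9·(16/5)/8 = 18/5 kN
  R_B = Pa/L = 9·(24/5)/8 = 27/5 kN
Load 2 — triangular load w₀=5 kN/m (0→w₀ over full span):
  R_A = w₀L/6 = 5·8/6 = 20/3 kN
  R_B = w₀L/3 = 5·8/3 = 40/3 kN
Superposition: R_A = 154/15 kN, R_B = 281/15 kN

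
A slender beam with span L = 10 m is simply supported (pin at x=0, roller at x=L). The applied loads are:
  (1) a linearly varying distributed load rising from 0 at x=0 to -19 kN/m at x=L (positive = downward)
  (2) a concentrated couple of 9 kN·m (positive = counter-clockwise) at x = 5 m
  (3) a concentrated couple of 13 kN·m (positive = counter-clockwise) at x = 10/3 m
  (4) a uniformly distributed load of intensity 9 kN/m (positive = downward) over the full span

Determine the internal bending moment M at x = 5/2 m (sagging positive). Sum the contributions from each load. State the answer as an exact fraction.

Load 1 — triangular load w₀=-19 kN/m (0→w₀ over full span):
  M_1 = w₀Lx/6 - w₀x³/(6L) = (-19)·10·(5/2)/6 - (-19)·(5/2)³/(6·10) = -2375/32 kN·m
Load 2 — applied couple M₀=9 kN·m at a=5 m (b=L-a=5):
  M_2 = M₀x/L  [x≤a] = 9·(5/2)/10 = 9/4 kN·m
Load 3 — applied couple M₀=13 kN·m at a=10/3 m (b=L-a=20/3):
  M_3 = M₀x/L  [x≤a] = 13·(5/2)/10 = 13/4 kN·m
Load 4 — uniform load w=9 kN/m over full span:
  M_4 = wx(L-x)/2 = 9·(5/2)·(10-(5/2))/2 = 675/8 kN·m
Superposition: M = Σ M_i = 501/32 kN·m ≈ 15.656250 kN·m

M(5/2) = 501/32 kN·m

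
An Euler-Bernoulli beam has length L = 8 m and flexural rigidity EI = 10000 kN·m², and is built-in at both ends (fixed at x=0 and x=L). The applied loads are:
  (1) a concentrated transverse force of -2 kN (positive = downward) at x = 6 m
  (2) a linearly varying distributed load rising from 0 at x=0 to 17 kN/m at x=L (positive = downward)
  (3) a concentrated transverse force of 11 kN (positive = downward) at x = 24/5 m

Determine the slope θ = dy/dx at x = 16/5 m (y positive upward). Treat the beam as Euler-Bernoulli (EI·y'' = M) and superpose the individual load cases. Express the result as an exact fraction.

Load 1 — point force P=-2 kN at a=6 m (b=L-a=2):
  θ_1 = -Pb²x(2aL-(3a+b)x)/(2L³EI)  [x≤a] = -(-2)·2²·(16/5)·(2·6·8-(3·6+2)·(16/5))/(2·8³·10000) = 1/12500 rad
Load 2 — triangular load w₀=17 kN/m (0→w₀ over full span):
  θ_2 = -w₀(2x(L-x)(L-2x)(x+2L)+x²(L-x)²)/(120LEI) = -17·(2·(16/5)·(8-(16/5))·(8-2·(16/5))·((16/5)+2·8)+(16/5)²·(8-(16/5))²)/(120·8·10000) = -816/390625 rad
Load 3 — point force P=11 kN at a=24/5 m (b=L-a=16/5):
  θ_3 = -Pb²x(2aL-(3a+b)x)/(2L³EI)  [x≤a] = -11·(16/5)²·(16/5)·(2·(24/5)·8-(3·(24/5)+(16/5))·(16/5))/(2·8³·10000) = -1408/1953125 rad
Superposition: θ = Σ θ_i = -21327/7812500 rad ≈ -0.002730 rad

θ(16/5) = -21327/7812500 rad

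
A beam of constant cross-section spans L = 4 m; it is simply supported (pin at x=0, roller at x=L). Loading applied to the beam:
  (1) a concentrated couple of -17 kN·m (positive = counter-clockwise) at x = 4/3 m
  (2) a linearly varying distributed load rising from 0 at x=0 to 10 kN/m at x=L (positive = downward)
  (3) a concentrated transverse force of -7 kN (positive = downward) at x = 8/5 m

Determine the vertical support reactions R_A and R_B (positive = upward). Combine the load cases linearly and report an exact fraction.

R_A = -107/60 kN, R_B = 887/60 kN

Load 1 — applied couple M₀=-17 kN·m at a=4/3 m (b=L-a=8/3):
  R_A = M₀/L = (-17)/4 = -17/4 kN
  R_B = -M₀/L = -(-17)/4 = 17/4 kN
Load 2 — triangular load w₀=10 kN/m (0→w₀ over full span):
  R_A = w₀L/6 = 10·4/6 = 20/3 kN
  R_B = w₀L/3 = 10·4/3 = 40/3 kN
Load 3 — point force P=-7 kN at a=8/5 m (b=L-a=12/5):
  R_A = Pb/L = (-7)·(12/5)/4 = -21/5 kN
  R_B = Pa/L = (-7)·(8/5)/4 = -14/5 kN
Superposition: R_A = -107/60 kN, R_B = 887/60 kN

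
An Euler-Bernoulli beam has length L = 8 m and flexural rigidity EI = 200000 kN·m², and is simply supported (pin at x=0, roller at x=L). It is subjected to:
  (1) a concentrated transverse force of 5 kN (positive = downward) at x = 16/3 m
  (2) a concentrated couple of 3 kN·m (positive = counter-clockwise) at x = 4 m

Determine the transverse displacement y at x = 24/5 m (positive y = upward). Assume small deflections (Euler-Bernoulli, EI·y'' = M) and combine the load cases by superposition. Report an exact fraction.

Load 1 — point force P=5 kN at a=16/3 m (b=L-a=8/3):
  y_1 = -Pbx(L²-b²-x²)/(6LEI)  [x≤a] = -5·(8/3)·(24/5)·(8²-(8/3)²-(24/5)²)/(6·8·200000) = -476/2109375 m
Load 2 — applied couple M₀=3 kN·m at a=4 m (b=L-a=4):
  y_2 = (M₀x³/(6L)-M₀(x-a)²/2+C₁x)/EI  [x>a] with C₁=M₀(3b²-L²)/(6L)=-1 = (3·(24/5)³/(6·8)-3·((24/5)-4)²/2+(-1)·(24/5))/200000 = 9/1562500 m
Superposition: y = Σ y_i = -9277/42187500 m ≈ -0.000220 m

y(24/5) = -9277/42187500 m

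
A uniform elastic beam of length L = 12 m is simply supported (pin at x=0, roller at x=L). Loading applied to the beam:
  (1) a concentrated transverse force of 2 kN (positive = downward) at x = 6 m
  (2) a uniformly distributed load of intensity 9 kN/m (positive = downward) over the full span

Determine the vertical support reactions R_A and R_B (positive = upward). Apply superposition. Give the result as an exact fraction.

Load 1 — point force P=2 kN at a=6 m (b=L-a=6):
  R_A = Pb/L = 2·6/12 = 1 kN
  R_B = Pa/L = 2·6/12 = 1 kN
Load 2 — uniform load w=9 kN/m over full span:
  R_A = wL/2 = 9·12/2 = 54 kN
  R_B = wL/2 = 9·12/2 = 54 kN
Superposition: R_A = 55 kN, R_B = 55 kN

R_A = 55 kN, R_B = 55 kN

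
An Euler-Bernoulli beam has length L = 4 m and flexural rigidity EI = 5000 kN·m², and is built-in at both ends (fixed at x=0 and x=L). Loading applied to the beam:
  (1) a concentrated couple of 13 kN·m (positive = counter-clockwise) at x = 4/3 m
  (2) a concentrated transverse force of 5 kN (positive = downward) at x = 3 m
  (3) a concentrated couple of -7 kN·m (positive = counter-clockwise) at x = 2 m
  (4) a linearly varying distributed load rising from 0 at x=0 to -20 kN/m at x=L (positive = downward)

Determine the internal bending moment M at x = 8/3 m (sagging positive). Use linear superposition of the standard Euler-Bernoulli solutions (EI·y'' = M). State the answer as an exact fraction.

Load 1 — applied couple M₀=13 kN·m at a=4/3 m (b=L-a=8/3):
  M_1 = R_Ax - M_A - M₀  [x>a] with R_A=13/3, M_A=0 = (13/3)·(8/3) - 0 - 13 = -13/9 kN·m
Load 2 — point force P=5 kN at a=3 m (b=L-a=1):
  M_2 = Pb²(3a+b)x/L³ - Pab²/L²  [x≤a] = 5·1²·(3·3+1)·(8/3)/4³ - 5·3·1²/4² = 55/48 kN·m
Load 3 — applied couple M₀=-7 kN·m at a=2 m (b=L-a=2):
  M_3 = R_Ax - M_A - M₀  [x>a] with R_A=-21/8, M_A=-7/4 = (-21/8)·(8/3) - (-7/4) - (-7) = 7/4 kN·m
Load 4 — triangular load w₀=-20 kN/m (0→w₀ over full span):
  M_4 = 3w₀Lx/20 - w₀L²/30 - w₀x³/(6L) = 3·(-20)·4·(8/3)/20 - (-20)·4²/30 - (-20)·(8/3)³/(6·4) = -448/81 kN·m
Superposition: M = Σ M_i = -5287/1296 kN·m ≈ -4.079475 kN·m

M(8/3) = -5287/1296 kN·m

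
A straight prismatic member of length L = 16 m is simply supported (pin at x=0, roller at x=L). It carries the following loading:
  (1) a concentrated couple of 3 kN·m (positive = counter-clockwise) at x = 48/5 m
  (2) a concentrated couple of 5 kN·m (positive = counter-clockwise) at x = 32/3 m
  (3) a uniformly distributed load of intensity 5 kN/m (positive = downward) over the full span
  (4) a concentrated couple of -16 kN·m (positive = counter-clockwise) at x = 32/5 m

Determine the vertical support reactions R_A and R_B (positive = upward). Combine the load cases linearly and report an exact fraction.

Load 1 — applied couple M₀=3 kN·m at a=48/5 m (b=L-a=32/5):
  R_A = M₀/L = 3/16 kN
  R_B = -M₀/L = -3/16 kN
Load 2 — applied couple M₀=5 kN·m at a=32/3 m (b=L-a=16/3):
  R_A = M₀/L = 5/16 kN
  R_B = -M₀/L = -5/16 kN
Load 3 — uniform load w=5 kN/m over full span:
  R_A = wL/2 = 5·16/2 = 40 kN
  R_B = wL/2 = 5·16/2 = 40 kN
Load 4 — applied couple M₀=-16 kN·m at a=32/5 m (b=L-a=48/5):
  R_A = M₀/L = (-16)/16 = -1 kN
  R_B = -M₀/L = -(-16)/16 = 1 kN
Superposition: R_A = 79/2 kN, R_B = 81/2 kN

R_A = 79/2 kN, R_B = 81/2 kN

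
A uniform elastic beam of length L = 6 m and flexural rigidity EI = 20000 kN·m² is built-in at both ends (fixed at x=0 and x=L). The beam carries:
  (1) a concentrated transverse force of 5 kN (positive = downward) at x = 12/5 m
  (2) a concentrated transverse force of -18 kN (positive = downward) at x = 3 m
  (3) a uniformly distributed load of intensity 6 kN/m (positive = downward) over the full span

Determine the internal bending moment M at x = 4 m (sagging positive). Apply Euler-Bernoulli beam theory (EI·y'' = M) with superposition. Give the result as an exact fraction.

M(4) = 107/50 kN·m

Load 1 — point force P=5 kN at a=12/5 m (b=L-a=18/5):
  M_1 = Pa²(a+3b)(L-x)/L³ - Pa²b/L²  [x>a] = 5·(12/5)²·((12/5)+3·(18/5))·(6-4)/6³ - 5·(12/5)²·(18/5)/6² = 16/25 kN·m
Load 2 — point force P=-18 kN at a=3 m (b=L-a=3):
  M_2 = Pa²(a+3b)(L-x)/L³ - Pa²b/L²  [x>a] = (-18)·3²·(3+3·3)·(6-4)/6³ - (-18)·3²·3/6² = -9/2 kN·m
Load 3 — uniform load w=6 kN/m over full span:
  M_3 = wLx/2 - wL²/12 - wx²/2 = 6·6·4/2 - 6·6²/12 - 6·4²/2 = 6 kN·m
Superposition: M = Σ M_i = 107/50 kN·m ≈ 2.140000 kN·m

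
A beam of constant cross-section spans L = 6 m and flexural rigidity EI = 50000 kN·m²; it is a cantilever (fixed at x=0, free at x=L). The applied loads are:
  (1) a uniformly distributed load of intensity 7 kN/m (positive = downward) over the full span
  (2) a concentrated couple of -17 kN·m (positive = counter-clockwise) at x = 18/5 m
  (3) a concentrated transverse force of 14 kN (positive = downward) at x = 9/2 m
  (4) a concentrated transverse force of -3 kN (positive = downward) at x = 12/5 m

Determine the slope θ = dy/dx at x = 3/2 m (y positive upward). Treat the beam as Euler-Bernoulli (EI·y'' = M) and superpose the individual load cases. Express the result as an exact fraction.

Load 1 — uniform load w=7 kN/m over full span:
  θ_1 = -wx(x²-3Lx+3L²)/(6EI) = -7·(3/2)·((3/2)²-3·6·(3/2)+3·6²)/(6·50000) = -2331/800000 rad
Load 2 — applied couple M₀=-17 kN·m at a=18/5 m (b=L-a=12/5):
  θ_2 = M₀x/EI  [x≤a] = (-17)·(3/2)/50000 = -51/100000 rad
Load 3 — point force P=14 kN at a=9/2 m (b=L-a=3/2):
  θ_3 = -Px(2a-x)/(2EI)  [x≤a] = -14·(3/2)·(2·(9/2)-(3/2))/(2·50000) = -63/40000 rad
Load 4 — point force P=-3 kN at a=12/5 m (b=L-a=18/5):
  θ_4 = -Px(2a-x)/(2EI)  [x≤a] = -(-3)·(3/2)·(2·(12/5)-(3/2))/(2·50000) = 297/2000000 rad
Superposition: θ = Σ θ_i = -19401/4000000 rad ≈ -0.004850 rad

θ(3/2) = -19401/4000000 rad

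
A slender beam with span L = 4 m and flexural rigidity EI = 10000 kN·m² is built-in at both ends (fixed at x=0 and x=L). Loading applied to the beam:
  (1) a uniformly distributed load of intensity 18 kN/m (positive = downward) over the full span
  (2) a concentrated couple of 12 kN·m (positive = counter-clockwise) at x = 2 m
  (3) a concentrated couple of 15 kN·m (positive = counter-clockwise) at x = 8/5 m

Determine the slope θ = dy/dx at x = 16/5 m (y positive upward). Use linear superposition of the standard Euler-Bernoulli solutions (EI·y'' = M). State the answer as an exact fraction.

θ(16/5) = 48/78125 rad

Load 1 — uniform load w=18 kN/m over full span:
  θ_1 = -wx(L-x)(L-2x)/(12EI) = -18·(16/5)·(4-(16/5))·(4-2·(16/5))/(12·10000) = 72/78125 rad
Load 2 — applied couple M₀=12 kN·m at a=2 m (b=L-a=2):
  θ_2 = (R_Ax²/2 - M_Ax - M₀(x-a))/EI  [x>a] with R_A=9/2, M_A=3 = ((9/2)·(16/5)²/2 - 3·(16/5) - 12·((16/5)-2))/10000 = -3/31250 rad
Load 3 — applied couple M₀=15 kN·m at a=8/5 m (b=L-a=12/5):
  θ_3 = (R_Ax²/2 - M_Ax - M₀(x-a))/EI  [x>a] with R_A=27/5, M_A=9/5 = ((27/5)·(16/5)²/2 - (9/5)·(16/5) - 15·((16/5)-(8/5)))/10000 = -33/156250 rad
Superposition: θ = Σ θ_i = 48/78125 rad ≈ 0.000614 rad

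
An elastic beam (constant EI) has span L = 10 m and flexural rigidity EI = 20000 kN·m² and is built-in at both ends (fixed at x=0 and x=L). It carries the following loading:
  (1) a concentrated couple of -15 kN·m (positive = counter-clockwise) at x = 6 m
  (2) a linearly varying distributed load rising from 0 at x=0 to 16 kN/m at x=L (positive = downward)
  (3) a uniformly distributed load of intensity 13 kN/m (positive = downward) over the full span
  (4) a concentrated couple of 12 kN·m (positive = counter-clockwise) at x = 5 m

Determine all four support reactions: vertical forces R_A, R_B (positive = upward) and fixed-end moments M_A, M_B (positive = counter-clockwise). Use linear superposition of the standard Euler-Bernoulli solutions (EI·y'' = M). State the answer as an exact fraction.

R_A = 2216/25 kN, M_A = 2398/15 kN·m, R_B = 3034/25 kN, M_B = -2807/15 kN·m

Load 1 — applied couple M₀=-15 kN·m at a=6 m (b=L-a=4):
  R_A = 6M₀ab/L³ = 6·(-15)·6·4/10³ = -54/25 kN
  M_A = M₀b(2a-b)/L² = (-15)·4·(2·6-4)/10² = -24/5 kN·m
  R_B = -6M₀ab/L³ = -6·(-15)·6·4/10³ = 54/25 kN
  M_B = M₀a(2b-a)/L² = (-15)·6·(2·4-6)/10² = -9/5 kN·m
Load 2 — triangular load w₀=16 kN/m (0→w₀ over full span):
  R_A = 3w₀L/20 = 3·16·10/20 = 24 kN
  M_A = w₀L²/30 = 16·10²/30 = 160/3 kN·m
  R_B = 7w₀L/20 = 7·16·10/20 = 56 kN
  M_B = -w₀L²/20 = -16·10²/20 = -80 kN·m
Load 3 — uniform load w=13 kN/m over full span:
  R_A = wL/2 = 13·10/2 = 65 kN
  M_A = wL²/12 = 13·10²/12 = 325/3 kN·m
  R_B = wL/2 = 13·10/2 = 65 kN
  M_B = -wL²/12 = -13·10²/12 = -325/3 kN·m
Load 4 — applied couple M₀=12 kN·m at a=5 m (b=L-a=5):
  R_A = 6M₀ab/L³ = 6·12·5·5/10³ = 9/5 kN
  M_A = M₀b(2a-b)/L² = 12·5·(2·5-5)/10² = 3 kN·m
  R_B = -6M₀ab/L³ = -6·12·5·5/10³ = -9/5 kN
  M_B = M₀a(2b-a)/L² = 12·5·(2·5-5)/10² = 3 kN·m
Superposition: R_A = 2216/25 kN, M_A = 2398/15 kN·m, R_B = 3034/25 kN, M_B = -2807/15 kN·m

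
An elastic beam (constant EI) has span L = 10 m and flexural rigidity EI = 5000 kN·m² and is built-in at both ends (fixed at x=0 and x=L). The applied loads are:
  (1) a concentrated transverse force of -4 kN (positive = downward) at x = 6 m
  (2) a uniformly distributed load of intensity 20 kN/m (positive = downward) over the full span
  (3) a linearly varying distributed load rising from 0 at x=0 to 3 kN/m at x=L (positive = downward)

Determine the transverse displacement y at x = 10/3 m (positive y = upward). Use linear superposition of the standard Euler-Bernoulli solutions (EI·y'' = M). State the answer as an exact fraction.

y(10/3) = -12991/151875 m

Load 1 — point force P=-4 kN at a=6 m (b=L-a=4):
  y_1 = -Pb²x²(3aL-(3a+b)x)/(6L³EI)  [x≤a] = -(-4)·4²·(10/3)²·(3·6·10-(3·6+4)·(10/3))/(6·10³·5000) = 128/50625 m
Load 2 — uniform load w=20 kN/m over full span:
  y_2 = -wx²(L-x)²/(24EI) = -20·(10/3)²·(10-(10/3))²/(24·5000) = -20/243 m
Load 3 — triangular load w₀=3 kN/m (0→w₀ over full span):
  y_3 = -w₀x²(L-x)²(x+2L)/(120LEI) = -3·(10/3)²·(10-(10/3))²·((10/3)+2·10)/(120·10·5000) = -7/1215 m
Superposition: y = Σ y_i = -12991/151875 m ≈ -0.085537 m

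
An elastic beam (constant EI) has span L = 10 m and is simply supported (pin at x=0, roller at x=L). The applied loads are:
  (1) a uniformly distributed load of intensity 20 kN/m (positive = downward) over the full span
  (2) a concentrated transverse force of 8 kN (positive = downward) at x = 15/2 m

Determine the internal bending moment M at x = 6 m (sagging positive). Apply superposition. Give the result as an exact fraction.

Load 1 — uniform load w=20 kN/m over full span:
  M_1 = wx(L-x)/2 = 20·6·(10-6)/2 = 240 kN·m
Load 2 — point force P=8 kN at a=15/2 m (b=L-a=5/2):
  M_2 = Pbx/L  [x≤a] = 8·(5/2)·6/10 = 12 kN·m
Superposition: M = Σ M_i = 252 kN·m ≈ 252.000000 kN·m

M(6) = 252 kN·m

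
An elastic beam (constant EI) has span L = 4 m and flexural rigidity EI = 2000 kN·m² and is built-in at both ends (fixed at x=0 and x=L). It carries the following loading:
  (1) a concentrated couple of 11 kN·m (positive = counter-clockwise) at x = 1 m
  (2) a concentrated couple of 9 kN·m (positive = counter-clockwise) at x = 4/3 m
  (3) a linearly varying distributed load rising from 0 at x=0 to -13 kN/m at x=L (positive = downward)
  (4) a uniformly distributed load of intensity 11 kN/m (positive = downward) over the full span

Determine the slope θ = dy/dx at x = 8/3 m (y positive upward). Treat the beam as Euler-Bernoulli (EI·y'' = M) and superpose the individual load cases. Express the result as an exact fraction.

θ(8/3) = -2959/4860000 rad

Load 1 — applied couple M₀=11 kN·m at a=1 m (b=L-a=3):
  θ_1 = (R_Ax²/2 - M_Ax - M₀(x-a))/EI  [x>a] with R_A=99/32, M_A=-33/16 = ((99/32)·(8/3)²/2 - (-33/16)·(8/3) - 11·((8/3)-1))/2000 = -11/12000 rad
Load 2 — applied couple M₀=9 kN·m at a=4/3 m (b=L-a=8/3):
  θ_2 = (R_Ax²/2 - M_Ax - M₀(x-a))/EI  [x>a] with R_A=3, M_A=0 = (3·(8/3)²/2 - 0·(8/3) - 9·((8/3)-(4/3)))/2000 = -1/1500 rad
Load 3 — triangular load w₀=-13 kN/m (0→w₀ over full span):
  θ_3 = -w₀(2x(L-x)(L-2x)(x+2L)+x²(L-x)²)/(120LEI) = -(-13)·(2·(8/3)·(4-(8/3))·(4-2·(8/3))·((8/3)+2·4)+(8/3)²·(4-(8/3))²)/(120·4·2000) = -182/151875 rad
Load 4 — uniform load w=11 kN/m over full span:
  θ_4 = -wx(L-x)(L-2x)/(12EI) = -11·(8/3)·(4-(8/3))·(4-2·(8/3))/(12·2000) = 22/10125 rad
Superposition: θ = Σ θ_i = -2959/4860000 rad ≈ -0.000609 rad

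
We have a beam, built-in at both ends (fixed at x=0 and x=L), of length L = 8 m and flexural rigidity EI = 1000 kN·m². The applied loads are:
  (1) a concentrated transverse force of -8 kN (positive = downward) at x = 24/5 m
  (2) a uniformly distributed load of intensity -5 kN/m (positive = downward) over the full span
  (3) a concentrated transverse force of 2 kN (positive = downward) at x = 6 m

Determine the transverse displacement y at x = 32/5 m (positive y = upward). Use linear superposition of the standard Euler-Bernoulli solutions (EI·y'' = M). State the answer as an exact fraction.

y(32/5) = 166259/5859375 m

Load 1 — point force P=-8 kN at a=24/5 m (b=L-a=16/5):
  y_1 = -Pa²(L-x)²(3bL-(3b+a)(L-x))/(6L³EI)  [x>a] = -(-8)·(24/5)²·(8-(32/5))²·(3·(16/5)·8-(3·(16/5)+(24/5))·(8-(32/5)))/(6·8³·1000) = 16128/1953125 m
Load 2 — uniform load w=-5 kN/m over full span:
  y_2 = -wx²(L-x)²/(24EI) = -(-5)·(32/5)²·(8-(32/5))²/(24·1000) = 1024/46875 m
Load 3 — point force P=2 kN at a=6 m (b=L-a=2):
  y_3 = -Pa²(L-x)²(3bL-(3b+a)(L-x))/(6L³EI)  [x>a] = -2·6²·(8-(32/5))²·(3·2·8-(3·2+6)·(8-(32/5)))/(6·8³·1000) = -27/15625 m
Superposition: y = Σ y_i = 166259/5859375 m ≈ 0.028375 m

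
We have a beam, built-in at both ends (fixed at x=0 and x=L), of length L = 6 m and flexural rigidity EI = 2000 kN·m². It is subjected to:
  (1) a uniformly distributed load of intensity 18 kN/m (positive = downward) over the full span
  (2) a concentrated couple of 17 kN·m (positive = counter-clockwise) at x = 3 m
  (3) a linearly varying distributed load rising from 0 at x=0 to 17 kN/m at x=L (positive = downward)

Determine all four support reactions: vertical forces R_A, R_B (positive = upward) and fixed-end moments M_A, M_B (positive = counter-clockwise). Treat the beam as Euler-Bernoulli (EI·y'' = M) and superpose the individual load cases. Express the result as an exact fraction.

R_A = 1471/20 kN, M_A = 1573/20 kN·m, R_B = 1709/20 kN, M_B = -1607/20 kN·m

Load 1 — uniform load w=18 kN/m over full span:
  R_A = wL/2 = 18·6/2 = 54 kN
  M_A = wL²/12 = 18·6²/12 = 54 kN·m
  R_B = wL/2 = 18·6/2 = 54 kN
  M_B = -wL²/12 = -18·6²/12 = -54 kN·m
Load 2 — applied couple M₀=17 kN·m at a=3 m (b=L-a=3):
  R_A = 6M₀ab/L³ = 6·17·3·3/6³ = 17/4 kN
  M_A = M₀b(2a-b)/L² = 17·3·(2·3-3)/6² = 17/4 kN·m
  R_B = -6M₀ab/L³ = -6·17·3·3/6³ = -17/4 kN
  M_B = M₀a(2b-a)/L² = 17·3·(2·3-3)/6² = 17/4 kN·m
Load 3 — triangular load w₀=17 kN/m (0→w₀ over full span):
  R_A = 3w₀L/20 = 3·17·6/20 = 153/10 kN
  M_A = w₀L²/30 = 17·6²/30 = 102/5 kN·m
  R_B = 7w₀L/20 = 7·17·6/20 = 357/10 kN
  M_B = -w₀L²/20 = -17·6²/20 = -153/5 kN·m
Superposition: R_A = 1471/20 kN, M_A = 1573/20 kN·m, R_B = 1709/20 kN, M_B = -1607/20 kN·m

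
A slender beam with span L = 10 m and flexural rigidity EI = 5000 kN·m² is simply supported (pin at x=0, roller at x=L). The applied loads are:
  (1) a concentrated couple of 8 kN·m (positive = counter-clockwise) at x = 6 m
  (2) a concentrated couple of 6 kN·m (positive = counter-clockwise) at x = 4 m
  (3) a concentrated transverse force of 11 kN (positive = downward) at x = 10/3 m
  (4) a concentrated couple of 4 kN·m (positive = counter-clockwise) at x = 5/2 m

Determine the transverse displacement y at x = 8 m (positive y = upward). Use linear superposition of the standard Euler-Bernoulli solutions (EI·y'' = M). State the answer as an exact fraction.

Load 1 — applied couple M₀=8 kN·m at a=6 m (b=L-a=4):
  y_1 = (M₀x³/(6L)-M₀(x-a)²/2+C₁x)/EI  [x>a] with C₁=M₀(3b²-L²)/(6L)=-104/15 = (8·8³/(6·10)-8·(8-6)²/2+(-104/15)·8)/5000 = -2/3125 m
Load 2 — applied couple M₀=6 kN·m at a=4 m (b=L-a=6):
  y_2 = (M₀x³/(6L)-M₀(x-a)²/2+C₁x)/EI  [x>a] with C₁=M₀(3b²-L²)/(6L)=4/5 = (6·8³/(6·10)-6·(8-4)²/2+(4/5)·8)/5000 = 6/3125 m
Load 3 — point force P=11 kN at a=10/3 m (b=L-a=20/3):
  y_3 = -Pa(L-x)(2Lx-a²-x²)/(6LEI)  [x>a] = -11·(10/3)·(10-8)·(2·10·8-(10/3)²-8²)/(6·10·5000) = -2101/101250 m
Load 4 — applied couple M₀=4 kN·m at a=5/2 m (b=L-a=15/2):
  y_4 = (M₀x³/(6L)-M₀(x-a)²/2+C₁x)/EI  [x>a] with C₁=M₀(3b²-L²)/(6L)=55/12 = (4·8³/(6·10)-4·(8-(5/2))²/2+(55/12)·8)/5000 = 103/50000 m
Superposition: y = Σ y_i = -70513/4050000 m ≈ -0.017411 m

y(8) = -70513/4050000 m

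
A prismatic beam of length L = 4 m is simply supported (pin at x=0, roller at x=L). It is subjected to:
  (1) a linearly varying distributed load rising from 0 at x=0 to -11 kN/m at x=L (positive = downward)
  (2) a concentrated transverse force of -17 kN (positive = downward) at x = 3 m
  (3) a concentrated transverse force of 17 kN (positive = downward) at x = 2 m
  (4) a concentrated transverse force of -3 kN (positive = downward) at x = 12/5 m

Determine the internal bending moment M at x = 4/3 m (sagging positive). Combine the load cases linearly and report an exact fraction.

M(4/3) = -1873/405 kN·m

Load 1 — triangular load w₀=-11 kN/m (0→w₀ over full span):
  M_1 = w₀Lx/6 - w₀x³/(6L) = (-11)·4·(4/3)/6 - (-11)·(4/3)³/(6·4) = -704/81 kN·m
Load 2 — point force P=-17 kN at a=3 m (b=L-a=1):
  M_2 = Pbx/L  [x≤a] = (-17)·1·(4/3)/4 = -17/3 kN·m
Load 3 — point force P=17 kN at a=2 m (b=L-a=2):
  M_3 = Pbx/L  [x≤a] = 17·2·(4/3)/4 = 34/3 kN·m
Load 4 — point force P=-3 kN at a=12/5 m (b=L-a=8/5):
  M_4 = Pbx/L  [x≤a] = (-3)·(8/5)·(4/3)/4 = -8/5 kN·m
Superposition: M = Σ M_i = -1873/405 kN·m ≈ -4.624691 kN·m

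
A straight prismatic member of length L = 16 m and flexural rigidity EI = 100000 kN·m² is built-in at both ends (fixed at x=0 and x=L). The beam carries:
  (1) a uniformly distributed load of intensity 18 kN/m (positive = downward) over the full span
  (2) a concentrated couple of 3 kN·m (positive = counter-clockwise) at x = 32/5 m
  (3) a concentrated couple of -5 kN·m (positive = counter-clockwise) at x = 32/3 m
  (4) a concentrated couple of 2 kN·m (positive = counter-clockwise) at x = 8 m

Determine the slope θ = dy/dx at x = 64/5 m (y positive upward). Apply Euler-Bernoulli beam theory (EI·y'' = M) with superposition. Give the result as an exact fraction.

θ(64/5) = 68597/11718750 rad

Load 1 — uniform load w=18 kN/m over full span:
  θ_1 = -wx(L-x)(L-2x)/(12EI) = -18·(64/5)·(16-(64/5))·(16-2·(64/5))/(12·100000) = 2304/390625 rad
Load 2 — applied couple M₀=3 kN·m at a=32/5 m (b=L-a=48/5):
  θ_2 = (R_Ax²/2 - M_Ax - M₀(x-a))/EI  [x>a] with R_A=27/100, M_A=9/25 = ((27/100)·(64/5)²/2 - (9/25)·(64/5) - 3·((64/5)-(32/5)))/100000 = -33/1953125 rad
Load 3 — applied couple M₀=-5 kN·m at a=32/3 m (b=L-a=16/3):
  θ_3 = (R_Ax²/2 - M_Ax - M₀(x-a))/EI  [x>a] with R_A=-5/12, M_A=-5/3 = ((-5/12)·(64/5)²/2 - (-5/3)·(64/5) - (-5)·((64/5)-(32/3)))/100000 = -1/46875 rad
Load 4 — applied couple M₀=2 kN·m at a=8 m (b=L-a=8):
  θ_4 = (R_Ax²/2 - M_Ax - M₀(x-a))/EI  [x>a] with R_A=3/16, M_A=1/2 = ((3/16)·(64/5)²/2 - (1/2)·(64/5) - 2·((64/5)-8))/100000 = -1/156250 rad
Superposition: θ = Σ θ_i = 68597/11718750 rad ≈ 0.005854 rad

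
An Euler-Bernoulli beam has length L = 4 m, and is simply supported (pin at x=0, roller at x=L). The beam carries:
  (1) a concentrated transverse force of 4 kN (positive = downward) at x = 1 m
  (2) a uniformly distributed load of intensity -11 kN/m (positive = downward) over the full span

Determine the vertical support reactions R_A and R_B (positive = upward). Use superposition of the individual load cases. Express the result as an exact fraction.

Load 1 — point force P=4 kN at a=1 m (b=L-a=3):
  R_A = Pb/L = 4·3/4 = 3 kN
  R_B = Pa/L = 4·1/4 = 1 kN
Load 2 — uniform load w=-11 kN/m over full span:
  R_A = wL/2 = (-11)·4/2 = -22 kN
  R_B = wL/2 = (-11)·4/2 = -22 kN
Superposition: R_A = -19 kN, R_B = -21 kN

R_A = -19 kN, R_B = -21 kN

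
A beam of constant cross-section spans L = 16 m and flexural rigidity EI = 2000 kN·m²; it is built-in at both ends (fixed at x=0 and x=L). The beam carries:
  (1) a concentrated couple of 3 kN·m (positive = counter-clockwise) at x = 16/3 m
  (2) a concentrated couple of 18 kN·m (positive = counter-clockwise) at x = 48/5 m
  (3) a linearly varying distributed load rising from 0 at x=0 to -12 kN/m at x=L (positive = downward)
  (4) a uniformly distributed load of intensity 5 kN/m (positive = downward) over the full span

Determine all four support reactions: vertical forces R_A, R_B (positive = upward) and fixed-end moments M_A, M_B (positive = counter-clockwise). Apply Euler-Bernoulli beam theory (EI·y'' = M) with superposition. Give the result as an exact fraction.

Load 1 — applied couple M₀=3 kN·m at a=16/3 m (b=L-a=32/3):
  R_A = 6M₀ab/L³ = 6·3·(16/3)·(32/3)/16³ = 1/4 kN
  M_A = M₀b(2a-b)/L² = 3·(32/3)·(2·(16/3)-(32/3))/16² = 0 kN·m
  R_B = -6M₀ab/L³ = -6·3·(16/3)·(32/3)/16³ = -1/4 kN
  M_B = M₀a(2b-a)/L² = 3·(16/3)·(2·(32/3)-(16/3))/16² = 1 kN·m
Load 2 — applied couple M₀=18 kN·m at a=48/5 m (b=L-a=32/5):
  R_A = 6M₀ab/L³ = 6·18·(48/5)·(32/5)/16³ = 81/50 kN
  M_A = M₀b(2a-b)/L² = 18·(32/5)·(2·(48/5)-(32/5))/16² = 144/25 kN·m
  R_B = -6M₀ab/L³ = -6·18·(48/5)·(32/5)/16³ = -81/50 kN
  M_B = M₀a(2b-a)/L² = 18·(48/5)·(2·(32/5)-(48/5))/16² = 54/25 kN·m
Load 3 — triangular load w₀=-12 kN/m (0→w₀ over full span):
  R_A = 3w₀L/20 = 3·(-12)·16/20 = -144/5 kN
  M_A = w₀L²/30 = (-12)·16²/30 = -512/5 kN·m
  R_B = 7w₀L/20 = 7·(-12)·16/20 = -336/5 kN
  M_B = -w₀L²/20 = -(-12)·16²/20 = 768/5 kN·m
Load 4 — uniform load w=5 kN/m over full span:
  R_A = wL/2 = 5·16/2 = 40 kN
  M_A = wL²/12 = 5·16²/12 = 320/3 kN·m
  R_B = wL/2 = 5·16/2 = 40 kN
  M_B = -wL²/12 = -5·16²/12 = -320/3 kN·m
Superposition: R_A = 1307/100 kN, M_A = 752/75 kN·m, R_B = -2907/100 kN, M_B = 3757/75 kN·m

R_A = 1307/100 kN, M_A = 752/75 kN·m, R_B = -2907/100 kN, M_B = 3757/75 kN·m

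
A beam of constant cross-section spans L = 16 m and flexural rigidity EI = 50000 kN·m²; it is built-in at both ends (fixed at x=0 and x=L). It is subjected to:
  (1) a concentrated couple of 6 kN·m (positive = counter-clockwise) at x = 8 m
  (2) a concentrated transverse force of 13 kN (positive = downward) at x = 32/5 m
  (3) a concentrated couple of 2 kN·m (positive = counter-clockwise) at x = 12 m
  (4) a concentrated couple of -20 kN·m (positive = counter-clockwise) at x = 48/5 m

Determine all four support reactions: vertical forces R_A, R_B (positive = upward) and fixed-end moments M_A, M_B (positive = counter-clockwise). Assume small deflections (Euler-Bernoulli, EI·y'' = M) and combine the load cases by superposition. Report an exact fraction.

R_A = 58617/8000 kN, M_A = 25677/1000 kN·m, R_B = 45383/8000 kN, M_B = -21243/1000 kN·m

Load 1 — applied couple M₀=6 kN·m at a=8 m (b=L-a=8):
  R_A = 6M₀ab/L³ = 6·6·8·8/16³ = 9/16 kN
  M_A = M₀b(2a-b)/L² = 6·8·(2·8-8)/16² = 3/2 kN·m
  R_B = -6M₀ab/L³ = -6·6·8·8/16³ = -9/16 kN
  M_B = M₀a(2b-a)/L² = 6·8·(2·8-8)/16² = 3/2 kN·m
Load 2 — point force P=13 kN at a=32/5 m (b=L-a=48/5):
  R_A = Pb²(3a+b)/L³ = 13·(48/5)²·(3·(32/5)+(48/5))/16³ = 1053/125 kN
  M_A = Pab²/L² = 13·(32/5)·(48/5)²/16² = 3744/125 kN·m
  R_B = Pa²(a+3b)/L³ = 13·(32/5)²·((32/5)+3·(48/5))/16³ = 572/125 kN
  M_B = -Pa²b/L² = -13·(32/5)²·(48/5)/16² = -2496/125 kN·m
Load 3 — applied couple M₀=2 kN·m at a=12 m (b=L-a=4):
  R_A = 6M₀ab/L³ = 6·2·12·4/16³ = 9/64 kN
  M_A = M₀b(2a-b)/L² = 2·4·(2·12-4)/16² = 5/8 kN·m
  R_B = -6M₀ab/L³ = -6·2·12·4/16³ = -9/64 kN
  M_B = M₀a(2b-a)/L² = 2·12·(2·4-12)/16² = -3/8 kN·m
Load 4 — applied couple M₀=-20 kN·m at a=48/5 m (b=L-a=32/5):
  R_A = 6M₀ab/L³ = 6·(-20)·(48/5)·(32/5)/16³ = -9/5 kN
  M_A = M₀b(2a-b)/L² = (-20)·(32/5)·(2·(48/5)-(32/5))/16² = -32/5 kN·m
  R_B = -6M₀ab/L³ = -6·(-20)·(48/5)·(32/5)/16³ = 9/5 kN
  M_B = M₀a(2b-a)/L² = (-20)·(48/5)·(2·(32/5)-(48/5))/16² = -12/5 kN·m
Superposition: R_A = 58617/8000 kN, M_A = 25677/1000 kN·m, R_B = 45383/8000 kN, M_B = -21243/1000 kN·m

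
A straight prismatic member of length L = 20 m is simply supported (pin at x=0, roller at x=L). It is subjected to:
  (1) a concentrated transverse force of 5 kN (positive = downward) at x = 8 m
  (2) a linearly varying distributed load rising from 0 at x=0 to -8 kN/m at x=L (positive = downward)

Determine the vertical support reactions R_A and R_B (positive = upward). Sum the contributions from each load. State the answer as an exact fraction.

Load 1 — point force P=5 kN at a=8 m (b=L-a=12):
  R_A = Pb/L = 5·12/20 = 3 kN
  R_B = Pa/L = 5·8/20 = 2 kN
Load 2 — triangular load w₀=-8 kN/m (0→w₀ over full span):
  R_A = w₀L/6 = (-8)·20/6 = -80/3 kN
  R_B = w₀L/3 = (-8)·20/3 = -160/3 kN
Superposition: R_A = -71/3 kN, R_B = -154/3 kN

R_A = -71/3 kN, R_B = -154/3 kN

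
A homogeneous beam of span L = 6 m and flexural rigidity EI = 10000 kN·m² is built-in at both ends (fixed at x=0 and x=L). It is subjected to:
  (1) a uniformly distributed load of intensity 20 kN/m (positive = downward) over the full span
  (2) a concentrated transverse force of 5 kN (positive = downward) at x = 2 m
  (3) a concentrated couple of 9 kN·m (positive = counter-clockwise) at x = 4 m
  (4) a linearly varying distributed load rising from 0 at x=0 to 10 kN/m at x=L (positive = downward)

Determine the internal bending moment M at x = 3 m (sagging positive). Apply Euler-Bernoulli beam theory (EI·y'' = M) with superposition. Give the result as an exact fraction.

M(3) = 253/6 kN·m

Load 1 — uniform load w=20 kN/m over full span:
  M_1 = wLx/2 - wL²/12 - wx²/2 = 20·6·3/2 - 20·6²/12 - 20·3²/2 = 30 kN·m
Load 2 — point force P=5 kN at a=2 m (b=L-a=4):
  M_2 = Pa²(a+3b)(L-x)/L³ - Pa²b/L²  [x>a] = 5·2²·(2+3·4)·(6-3)/6³ - 5·2²·4/6² = 5/3 kN·m
Load 3 — applied couple M₀=9 kN·m at a=4 m (b=L-a=2):
  M_3 = R_Ax - M_A  [x≤a] with R_A=2, M_A=3 = 2·3 - 3 = 3 kN·m
Load 4 — triangular load w₀=10 kN/m (0→w₀ over full span):
  M_4 = 3w₀Lx/20 - w₀L²/30 - w₀x³/(6L) = 3·10·6·3/20 - 10·6²/30 - 10·3³/(6·6) = 15/2 kN·m
Superposition: M = Σ M_i = 253/6 kN·m ≈ 42.166667 kN·m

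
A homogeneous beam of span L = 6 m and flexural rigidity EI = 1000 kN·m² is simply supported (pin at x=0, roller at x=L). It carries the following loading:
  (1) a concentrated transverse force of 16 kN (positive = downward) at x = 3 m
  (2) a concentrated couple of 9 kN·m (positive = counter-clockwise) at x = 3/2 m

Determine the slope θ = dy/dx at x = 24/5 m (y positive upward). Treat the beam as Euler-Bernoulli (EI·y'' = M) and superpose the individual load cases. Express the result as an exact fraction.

Load 1 — point force P=16 kN at a=3 m (b=L-a=3):
  θ_1 = -Pa(2L²-6Lx+3x²+a²)/(6LEI)  [x>a] = -16·3·(2·6²-6·6·(24/5)+3·(24/5)²+3²)/(6·6·1000) = 189/6250 rad
Load 2 — applied couple M₀=9 kN·m at a=3/2 m (b=L-a=9/2):
  θ_2 = (M₀x²/(2L)-M₀(x-a)+C₁)/EI  [x>a] with C₁=M₀(3b²-L²)/(6L)=99/16 = (9·(24/5)²/(2·6)-9·((24/5)-(3/2))+(99/16))/1000 = -2493/400000 rad
Superposition: θ = Σ θ_i = 9603/400000 rad ≈ 0.024008 rad

θ(24/5) = 9603/400000 rad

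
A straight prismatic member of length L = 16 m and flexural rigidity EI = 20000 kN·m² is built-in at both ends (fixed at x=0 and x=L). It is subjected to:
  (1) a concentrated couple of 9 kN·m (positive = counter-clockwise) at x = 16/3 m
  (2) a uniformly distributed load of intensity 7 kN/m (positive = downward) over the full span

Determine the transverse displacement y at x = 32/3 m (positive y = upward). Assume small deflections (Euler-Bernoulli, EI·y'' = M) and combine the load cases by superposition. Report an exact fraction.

y(32/3) = -6988/151875 m

Load 1 — applied couple M₀=9 kN·m at a=16/3 m (b=L-a=32/3):
  y_1 = (R_Ax³/6 - M_Ax²/2 - M₀(x-a)²/2)/EI  [x>a] with R_A=3/4, M_A=0 = ((3/4)·(32/3)³/6 - 0·(32/3)²/2 - 9·((32/3)-(16/3))²/2)/20000 = 4/3375 m
Load 2 — uniform load w=7 kN/m over full span:
  y_2 = -wx²(L-x)²/(24EI) = -7·(32/3)²·(16-(32/3))²/(24·20000) = -7168/151875 m
Superposition: y = Σ y_i = -6988/151875 m ≈ -0.046012 m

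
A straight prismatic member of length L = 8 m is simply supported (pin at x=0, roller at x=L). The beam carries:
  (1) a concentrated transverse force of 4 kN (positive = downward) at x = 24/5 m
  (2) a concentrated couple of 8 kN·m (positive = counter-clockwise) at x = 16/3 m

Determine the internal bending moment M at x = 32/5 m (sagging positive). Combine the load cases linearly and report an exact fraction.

Load 1 — point force P=4 kN at a=24/5 m (b=L-a=16/5):
  M_1 = Pa(L-x)/L  [x>a] = 4·(24/5)·(8-(32/5))/8 = 96/25 kN·m
Load 2 — applied couple M₀=8 kN·m at a=16/3 m (b=L-a=8/3):
  M_2 = M₀x/L - M₀  [x>a] = 8·(32/5)/8 - 8 = -8/5 kN·m
Superposition: M = Σ M_i = 56/25 kN·m ≈ 2.240000 kN·m

M(32/5) = 56/25 kN·m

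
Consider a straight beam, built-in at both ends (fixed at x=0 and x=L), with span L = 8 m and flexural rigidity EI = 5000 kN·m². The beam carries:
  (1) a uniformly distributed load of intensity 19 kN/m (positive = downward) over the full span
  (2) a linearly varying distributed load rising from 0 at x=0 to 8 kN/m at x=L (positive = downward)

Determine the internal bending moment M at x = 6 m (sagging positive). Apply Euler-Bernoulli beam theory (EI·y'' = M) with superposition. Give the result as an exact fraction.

M(6) = 86/5 kN·m

Load 1 — uniform load w=19 kN/m over full span:
  M_1 = wLx/2 - wL²/12 - wx²/2 = 19·8·6/2 - 19·8²/12 - 19·6²/2 = 38/3 kN·m
Load 2 — triangular load w₀=8 kN/m (0→w₀ over full span):
  M_2 = 3w₀Lx/20 - w₀L²/30 - w₀x³/(6L) = 3·8·8·6/20 - 8·8²/30 - 8·6³/(6·8) = 68/15 kN·m
Superposition: M = Σ M_i = 86/5 kN·m ≈ 17.200000 kN·m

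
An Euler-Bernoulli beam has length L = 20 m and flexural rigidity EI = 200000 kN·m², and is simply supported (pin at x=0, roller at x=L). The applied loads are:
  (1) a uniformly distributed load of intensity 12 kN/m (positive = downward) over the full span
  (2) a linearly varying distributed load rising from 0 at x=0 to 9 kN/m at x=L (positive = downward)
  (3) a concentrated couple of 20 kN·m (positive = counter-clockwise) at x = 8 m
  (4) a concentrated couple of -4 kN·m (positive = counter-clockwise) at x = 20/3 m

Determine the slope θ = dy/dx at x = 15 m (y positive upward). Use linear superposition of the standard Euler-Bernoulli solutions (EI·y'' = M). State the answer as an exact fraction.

Load 1 — uniform load w=12 kN/m over full span:
  θ_1 = -w(L³-6Lx²+4x³)/(24EI) = -12·(20³-6·20·15²+4·15³)/(24·200000) = 11/800 rad
Load 2 — triangular load w₀=9 kN/m (0→w₀ over full span):
  θ_2 = -w₀(7L⁴-30L²x²+15x⁴)/(360LEI) = -9·(7·20⁴-30·20²·15²+15·15⁴)/(360·20·200000) = 1313/256000 rad
Load 3 — applied couple M₀=20 kN·m at a=8 m (b=L-a=12):
  θ_3 = (M₀x²/(2L)-M₀(x-a)+C₁)/EI  [x>a] with C₁=M₀(3b²-L²)/(6L)=16/3 = (20·15²/(2·20)-20·(15-8)+(16/3))/200000 = -133/1200000 rad
Load 4 — applied couple M₀=-4 kN·m at a=20/3 m (b=L-a=40/3):
  θ_4 = (M₀x²/(2L)-M₀(x-a)+C₁)/EI  [x>a] with C₁=M₀(3b²-L²)/(6L)=-40/9 = ((-4)·15²/(2·20)-(-4)·(15-(20/3))+(-40/9))/200000 = 23/720000 rad
Superposition: θ = Σ θ_i = 1082881/57600000 rad ≈ 0.018800 rad

θ(15) = 1082881/57600000 rad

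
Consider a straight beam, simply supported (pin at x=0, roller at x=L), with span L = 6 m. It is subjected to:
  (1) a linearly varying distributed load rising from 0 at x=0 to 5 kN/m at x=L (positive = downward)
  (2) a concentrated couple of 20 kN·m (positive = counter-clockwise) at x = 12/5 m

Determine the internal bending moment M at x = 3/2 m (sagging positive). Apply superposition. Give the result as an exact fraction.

M(3/2) = 385/32 kN·m

Load 1 — triangular load w₀=5 kN/m (0→w₀ over full span):
  M_1 = w₀Lx/6 - w₀x³/(6L) = 5·6·(3/2)/6 - 5·(3/2)³/(6·6) = 225/32 kN·m
Load 2 — applied couple M₀=20 kN·m at a=12/5 m (b=L-a=18/5):
  M_2 = M₀x/L  [x≤a] = 20·(3/2)/6 = 5 kN·m
Superposition: M = Σ M_i = 385/32 kN·m ≈ 12.031250 kN·m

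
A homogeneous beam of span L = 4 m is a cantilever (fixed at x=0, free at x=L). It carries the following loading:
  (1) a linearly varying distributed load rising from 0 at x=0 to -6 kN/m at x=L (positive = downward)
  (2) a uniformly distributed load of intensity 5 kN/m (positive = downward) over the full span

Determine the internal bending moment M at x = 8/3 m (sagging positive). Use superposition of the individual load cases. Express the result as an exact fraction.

M(8/3) = 8/27 kN·m

Load 1 — triangular load w₀=-6 kN/m (0→w₀ over full span):
  M_1 = w₀Lx/2 - w₀L²/3 - w₀x³/(6L) = (-6)·4·(8/3)/2 - (-6)·4²/3 - (-6)·(8/3)³/(6·4) = 128/27 kN·m
Load 2 — uniform load w=5 kN/m over full span:
  M_2 = -w(L-x)²/2 = -5·(4-(8/3))²/2 = -40/9 kN·m
Superposition: M = Σ M_i = 8/27 kN·m ≈ 0.296296 kN·m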